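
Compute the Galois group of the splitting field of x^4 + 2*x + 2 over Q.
S_4, the symmetric group on 4 letters

The polynomial is an irreducible quartic over Q and its discriminant is 1616, which is not a perfect square, so the Galois group is not contained in A_4. The resolvent cubic y^3 - 8*y - 4 is irreducible over Q. An irreducible resolvent with non-square discriminant gives S_4.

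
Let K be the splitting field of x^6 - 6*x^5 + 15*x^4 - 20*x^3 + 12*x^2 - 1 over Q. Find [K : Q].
The degree of the splitting field over Q equals the order of the Galois group, so first determine the group. The polynomial f is an irreducible sextic over Q, so G = Gal(f/Q) is one of the 16 transitive subgroups 6T1, ..., 6T16 of S_6. The discriminant of f is -419904, which is not a perfect square, so G is not contained in A_6. The transitive groups of degree 6 not contained in A_6 are: C_6 (6T1, order 6), S_3 (6T2, order 6), D_6 (6T3, order 12), C_3 x S_3 (6T5, order 18), A_4 x C_2 (6T6, order 24), S_4 (6T8, order 24), S_3 x S_3 (6T9, order 36), S_4 x C_2 (6T11, order 48), (S_3 x S_3) : C_2 (6T13, order 72), PGL(2,5) (6T14, order 120), S_6 (6T16, order 720). By Dedekind's theorem, for a prime p not dividing disc(f) the degrees of the irreducible factors of f mod p form the cycle type of an element of G. Factoring f modulo the 33 such primes p <= 149 (skipping 2, 3, which divide the discriminant), each new pattern first appears at: mod 5: f = (x^3 + 4x + 2)(x^3 + 4x^2 + x + 2), pattern 3+3; mod 7: f = (x^6 + x^5 + x^4 + x^3 + 5x^2 + 6), pattern 6; mod 17: f = (x + 7)(x + 8)(x^2 + 15x + 4)(x^2 + 15x + 11), pattern 2+2+1+1; mod 19: f = (x + 2)(x + 7)(x + 10)(x + 15)(x^2 + 17x + 17), pattern 2+1+1+1+1; mod 71: f = (x^2 + 69x + 17)(x^2 + 69x + 26)(x^2 + 69x + 31), pattern 2+2+2. No other pattern occurs in this range, so the set of observed cycle types is {3+3, 6, 2+2+1+1, 2+1+1+1+1, 2+2+2}. The candidates containing elements of all these cycle types are A_4 x C_2 (6T6) of order 24, S_4 x C_2 (6T11) of order 48, (S_3 x S_3) : C_2 (6T13) of order 72, S_6 (6T16) of order 720; the others are excluded. The observed types are precisely the cycle types that occur in A_4 x C_2 (6T6) (apart from the identity). Each of the other remaining candidates has further cycle types, and by the Chebotarev density theorem the matching factorization patterns would occur for a proportion of primes equal to their share of the group: S_4 x C_2 (6T11) additionally contains elements of type 4+2, 4+1+1 (12 of its 48 elements, about 25% of primes); (S_3 x S_3) : C_2 (6T13) additionally contains elements of type 4+2, 3+2+1, 3+1+1+1 (34 of its 72 elements, about 47% of primes); S_6 (6T16) additionally contains elements of type 5+1, 4+2, 4+1+1, 3+2+1, 3+1+1+1 (484 of its 720 elements, about 67% of primes). None of the 33 primes tested shows any such pattern (for each of these groups the chance of that is below 10^-4), which rules them out. Hence G = A_4 x C_2 (6T6), of order 24. The Galois group A_4 x C_2 (6T6) has order 24, so the splitting field has degree 24 over Q.

24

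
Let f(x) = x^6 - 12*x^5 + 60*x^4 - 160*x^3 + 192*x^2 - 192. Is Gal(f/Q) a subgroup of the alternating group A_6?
Yes

The polynomial is irreducible of degree 6 over Q. Its discriminant is 450868486864896 = 21233664^2, a perfect square. A Galois group lies in the alternating group exactly when the discriminant is a square in Q, so the Galois group (A_4) is contained in A_6.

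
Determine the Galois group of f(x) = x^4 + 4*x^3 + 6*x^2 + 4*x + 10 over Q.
The polynomial is an irreducible quartic over Q and its discriminant is 186624 = 432^2, a perfect square, so the Galois group is contained in A_4. The resolvent cubic y^3 - 6*y^2 - 24*y + 64 splits completely over Q, which gives the Klein four-group V_4.

V_4 (also written V4)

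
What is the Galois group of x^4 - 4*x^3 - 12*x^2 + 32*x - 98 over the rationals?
D_4

The polynomial is an irreducible quartic over Q and its discriminant is -544195584, which is not a perfect square, so the Galois group is not contained in A_4. The resolvent cubic y^3 + 12*y^2 + 264*y + 5248 has exactly one rational root, so the Galois group is C_4 or D_4. The quartic remains irreducible over Q(sqrt(disc)), so the group is D_4.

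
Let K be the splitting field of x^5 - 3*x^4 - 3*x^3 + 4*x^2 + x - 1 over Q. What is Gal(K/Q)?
The polynomial f is an irreducible quintic over Q, so G = Gal(f/Q) is a transitive subgroup of S_5: one of C_5 (5T1, order 5), D_5 (5T2, order 10), F_20 (5T3, order 20), A_5 (5T4, order 60) or S_5 (5T5, order 120). The discriminant of f is 14641 = 121^2, a perfect square, so G is contained in A_5. The transitive groups of degree 5 contained in A_5 are: C_5 (5T1, order 5), D_5 (5T2, order 10), A_5 (5T4, order 60). By Dedekind's theorem, for a prime p not dividing disc(f) the degrees of the irreducible factors of f mod p form the cycle type of an element of G. Factoring f modulo the 14 such primes p <= 47 (skipping 11, which divides the discriminant), each new pattern first appears at: mod 2: f = (x^5 + x^4 + x^3 + x + 1), pattern 5; mod 23: f = (x + 4)(x + 5)(x + 6)(x + 7)(x + 21), pattern 1+1+1+1+1. No other pattern occurs in this range, so the set of observed cycle types is {5, 1+1+1+1+1}. The candidates containing elements of all these cycle types are C_5 (5T1) of order 5, D_5 (5T2) of order 10, A_5 (5T4) of order 60; the others are excluded. The observed types are precisely the cycle types that occur in C_5 (5T1). Each of the other remaining candidates has further cycle types, and by the Chebotarev density theorem the matching factorization patterns would occur for a proportion of primes equal to their share of the group: D_5 (5T2) additionally contains elements of type 2+2+1 (5 of its 10 elements, about 50% of primes); A_5 (5T4) additionally contains elements of type 3+1+1, 2+2+1 (35 of its 60 elements, about 58% of primes). None of the 14 primes tested shows any such pattern (for each of these groups the chance of that is below 10^-4), which rules them out. Hence G = C_5 (5T1), of order 5.

C_5 (order 5)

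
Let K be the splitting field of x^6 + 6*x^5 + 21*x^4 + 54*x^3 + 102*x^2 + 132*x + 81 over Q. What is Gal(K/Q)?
PGL(2,5)

The polynomial f is an irreducible sextic over Q, so G = Gal(f/Q) is one of the 16 transitive subgroups 6T1, ..., 6T16 of S_6. The discriminant of f is -1024192512, which is not a perfect square, so G is not contained in A_6. The transitive groups of degree 6 not contained in A_6 are: C_6 (6T1, order 6), S_3 (6T2, order 6), D_6 (6T3, order 12), C_3 x S_3 (6T5, order 18), A_4 x C_2 (6T6, order 24), S_4 (6T8, order 24), S_3 x S_3 (6T9, order 36), S_4 x C_2 (6T11, order 48), (S_3 x S_3) : C_2 (6T13, order 72), PGL(2,5) (6T14, order 120), S_6 (6T16, order 720). By Dedekind's theorem, for a prime p not dividing disc(f) the degrees of the irreducible factors of f mod p form the cycle type of an element of G. Factoring f modulo the 21 such primes p <= 89 (skipping 2, 3, 7, which divide the discriminant), each new pattern first appears at: mod 5: f = (x^6 + x^5 + x^4 + 4x^3 + 2x^2 + 2x + 1), pattern 6; mod 11: f = (x + 6)(x^5 + 10x^3 + 5x^2 + 6x + 8), pattern 5+1; mod 13: f = (x + 1)(x + 3)(x^4 + 2x^3 + 10x^2 + 8x + 1), pattern 4+1+1; mod 23: f = (x + 5)(x + 11)(x^2 + 2x + 4)(x^2 + 11x + 8), pattern 2+2+1+1; mod 43: f = (x^3 + 22x^2 + 25x + 24)(x^3 + 27x^2 + 4x + 41), pattern 3+3; mod 61: f = (x^2 + 21x + 42)(x^2 + 47x + 20)(x^2 + 60x + 16), pattern 2+2+2. No other pattern occurs in this range, so the set of observed cycle types is {6, 5+1, 4+1+1, 2+2+1+1, 3+3, 2+2+2}. The candidates containing elements of all these cycle types are PGL(2,5) (6T14) of order 120, S_6 (6T16) of order 720; the others are excluded. The observed types are precisely the cycle types that occur in PGL(2,5) (6T14) (apart from the identity). Each of the other remaining candidates has further cycle types, and by the Chebotarev density theorem the matching factorization patterns would occur for a proportion of primes equal to their share of the group: S_6 (6T16) additionally contains elements of type 4+2, 3+2+1, 3+1+1+1, 2+1+1+1+1 (265 of its 720 elements, about 37% of primes). None of the 21 primes tested shows any such pattern (for each of these groups the chance of that is below 10^-4), which rules them out. Hence G = PGL(2,5) (6T14), of order 120.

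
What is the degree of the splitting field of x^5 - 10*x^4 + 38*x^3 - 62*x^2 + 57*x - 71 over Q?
120

The degree of the splitting field over Q equals the order of the Galois group, so first determine the group. The polynomial f is an irreducible quintic over Q, so G = Gal(f/Q) is a transitive subgroup of S_5: one of C_5 (5T1, order 5), D_5 (5T2, order 10), F_20 (5T3, order 20), A_5 (5T4, order 60) or S_5 (5T5, order 120). The discriminant of f is 6973049989, which is not a perfect square, so G is not contained in A_5. The transitive groups of degree 5 not contained in A_5 are: F_20 (5T3, order 20), S_5 (5T5, order 120). By Dedekind's theorem, for a prime p not dividing disc(f) the degrees of the irreducible factors of f mod p form the cycle type of an element of G. Factoring f modulo the first such prime p = 2, each new pattern first appears at: mod 2: f = (x^2 + x + 1)(x^3 + x^2 + 1), pattern 3+2. No other pattern occurs in this range, so the set of observed cycle types is {3+2}. Among the candidates above, the only group containing elements of all these cycle types is S_5 (5T5) — F_20 (5T3) lacks at least one of them. Hence G = S_5 (5T5), of order 120. The Galois group S_5 (5T5) has order 120, so the splitting field has degree 120 over Q.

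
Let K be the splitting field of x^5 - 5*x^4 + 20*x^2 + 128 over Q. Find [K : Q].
The degree of the splitting field over Q equals the order of the Galois group, so first determine the group. The polynomial f is an irreducible quintic over Q, so G = Gal(f/Q) is a transitive subgroup of S_5: one of C_5 (5T1, order 5), D_5 (5T2, order 10), F_20 (5T3, order 20), A_5 (5T4, order 60) or S_5 (5T5, order 120). The discriminant of f is 1327104000000 = 1152000^2, a perfect square, so G is contained in A_5. The transitive groups of degree 5 contained in A_5 are: C_5 (5T1, order 5), D_5 (5T2, order 10), A_5 (5T4, order 60). By Dedekind's theorem, for a prime p not dividing disc(f) the degrees of the irreducible factors of f mod p form the cycle type of an element of G. Factoring f modulo the 23 such primes p <= 101 (skipping 2, 3, 5, which divide the discriminant), each new pattern first appears at: mod 7: f = (x^5 + 2x^4 + 6x^2 + 2), pattern 5; mod 17: f = (x + 3)(x^2 + 12x + 5)(x^2 + 14x + 4), pattern 2+2+1. No other pattern occurs in this range, so the set of observed cycle types is {5, 2+2+1}. The candidates containing elements of all these cycle types are D_5 (5T2) of order 10, A_5 (5T4) of order 60; the others are excluded. The observed types are precisely the cycle types that occur in D_5 (5T2) (apart from the identity). Each of the other remaining candidates has further cycle types, and by the Chebotarev density theorem the matching factorization patterns would occur for a proportion of primes equal to their share of the group: A_5 (5T4) additionally contains elements of type 3+1+1 (20 of its 60 elements, about 33% of primes). None of the 23 primes tested shows any such pattern (for each of these groups the chance of that is below 10^-4), which rules them out. Hence G = D_5 (5T2), of order 10. The Galois group D_5 (5T2) has order 10, so the splitting field has degree 10 over Q.

10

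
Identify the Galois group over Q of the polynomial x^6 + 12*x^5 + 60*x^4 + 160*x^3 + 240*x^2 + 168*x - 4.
The polynomial f is an irreducible sextic over Q, so G = Gal(f/Q) is one of the 16 transitive subgroups 6T1, ..., 6T16 of S_6. The discriminant of f is 746496000000 = 864000^2, a perfect square, so G is contained in A_6. The transitive groups of degree 6 contained in A_6 are: A_4 (6T4, order 12), S_4 (6T7, order 24), (C_3 x C_3) : C_4 (6T10, order 36), PSL(2,5) (6T12, order 60), A_6 (6T15, order 360). By Dedekind's theorem, for a prime p not dividing disc(f) the degrees of the irreducible factors of f mod p form the cycle type of an element of G. Factoring f modulo the 6 such primes p <= 23 (skipping 2, 3, 5, which divide the discriminant), each new pattern first appears at: mod 7: f = (x + 6)(x^5 + 6x^4 + 3x^3 + 2x^2 + 4x + 4), pattern 5+1; mod 23: f = (x + 4)(x + 13)(x + 18)(x^3 + x + 17), pattern 3+1+1+1. No other pattern occurs in this range, so the set of observed cycle types is {5+1, 3+1+1+1}. Among the candidates above, the only group containing elements of all these cycle types is A_6 (6T15) — each of A_4 (6T4), S_4 (6T7), (C_3 x C_3) : C_4 (6T10), PSL(2,5) (6T12) lacks at least one of them. Hence G = A_6 (6T15), of order 360.

6T15: A_6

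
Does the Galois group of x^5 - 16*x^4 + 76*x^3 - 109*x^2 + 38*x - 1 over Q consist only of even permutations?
Yes

The polynomial is irreducible of degree 5 over Q. Its discriminant is 14320669561 = 119669^2, a perfect square. A Galois group lies in the alternating group exactly when the discriminant is a square in Q, so the Galois group (C_5) is contained in A_5.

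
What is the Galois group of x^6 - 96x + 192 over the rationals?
The polynomial f is an irreducible sextic over Q, so G = Gal(f/Q) is one of the 16 transitive subgroups 6T1, ..., 6T16 of S_6. The discriminant of f is -9727331052552192, which is not a perfect square, so G is not contained in A_6. The transitive groups of degree 6 not contained in A_6 are: C_6 (6T1, order 6), S_3 (6T2, order 6), D_6 (6T3, order 12), C_3 x S_3 (6T5, order 18), A_4 x C_2 (6T6, order 24), S_4 (6T8, order 24), S_3 x S_3 (6T9, order 36), S_4 x C_2 (6T11, order 48), (S_3 x S_3) : C_2 (6T13, order 72), PGL(2,5) (6T14, order 120), S_6 (6T16, order 720). By Dedekind's theorem, for a prime p not dividing disc(f) the degrees of the irreducible factors of f mod p form the cycle type of an element of G. Factoring f modulo the 27 such primes p <= 127 (skipping 2, 3, 17, 43, which divide the discriminant), each new pattern first appears at: mod 5: f = (x^6 + 4x + 2), pattern 6; mod 7: f = (x + 2)(x^2 + x + 3)(x^3 + 4x^2 + 4x + 4), pattern 3+2+1; mod 11: f = (x^2 + 7x + 8)(x^4 + 4x^3 + 8x^2 + 2), pattern 4+2; mod 13: f = (x + 3)(x + 6)(x^2 + 6x + 11)(x^2 + 11x + 12), pattern 2+2+1+1; mod 61: f = (x + 19)(x + 41)(x + 53)(x + 57)(x^2 + 13x + 17), pattern 2+1+1+1+1; mod 97: f = (x + 73)(x + 77)(x + 96)(x^3 + 45x^2 + 46x + 19), pattern 3+1+1+1; mod 113: f = (x^2 + 23x + 81)(x^2 + 98x + 62)(x^2 + 105x + 40), pattern 2+2+2; mod 127: f = (x^3 + 49x^2 + 72x + 41)(x^3 + 78x^2 + 43x + 110), pattern 3+3. No other pattern occurs in this range, so the set of observed cycle types is {6, 3+2+1, 4+2, 2+2+1+1, 2+1+1+1+1, 3+1+1+1, 2+2+2, 3+3}. The candidates containing elements of all these cycle types are (S_3 x S_3) : C_2 (6T13) of order 72, S_6 (6T16) of order 720; the others are excluded. The observed types are precisely the cycle types that occur in (S_3 x S_3) : C_2 (6T13) (apart from the identity). Each of the other remaining candidates has further cycle types, and by the Chebotarev density theorem the matching factorization patterns would occur for a proportion of primes equal to their share of the group: S_6 (6T16) additionally contains elements of type 5+1, 4+1+1 (234 of its 720 elements, about 32% of primes). None of the 27 primes tested shows any such pattern (for each of these groups the chance of that is below 10^-4), which rules them out. Hence G = (S_3 x S_3) : C_2 (6T13), of order 72.

(S_3 x S_3) : C_2 (order 72)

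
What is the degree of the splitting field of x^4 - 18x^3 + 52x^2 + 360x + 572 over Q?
The degree of the splitting field over Q equals the order of the Galois group, so first determine the group. The polynomial is an irreducible quartic over Q and its discriminant is 149054694656, which is not a perfect square, so the Galois group is not contained in A_4. The resolvent cubic y^3 - 52*y^2 - 8768*y - 195952 is irreducible over Q. An irreducible resolvent with non-square discriminant gives S_4. The Galois group S_4 (4T5) has order 24, so the splitting field has degree 24 over Q.

24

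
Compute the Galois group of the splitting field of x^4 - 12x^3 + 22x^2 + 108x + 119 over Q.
C_4

The polynomial is an irreducible quartic over Q and its discriminant is 1064634368, which is not a perfect square, so the Galois group is not contained in A_4. The resolvent cubic y^3 - 22*y^2 - 1772*y - 18328 has exactly one rational root, so the Galois group is C_4 or D_4. The quartic becomes reducible over Q(sqrt(disc)), so the group is C_4.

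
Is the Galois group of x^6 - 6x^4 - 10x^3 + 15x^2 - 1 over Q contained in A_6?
No

The polynomial is irreducible of degree 6 over Q. Its discriminant is -11156429376, which is not a perfect square. A Galois group lies in the alternating group exactly when the discriminant is a square in Q, so the Galois group (A_4 x C_2) is not contained in A_6.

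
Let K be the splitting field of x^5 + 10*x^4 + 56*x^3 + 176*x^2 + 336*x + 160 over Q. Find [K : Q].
The degree of the splitting field over Q equals the order of the Galois group, so first determine the group. The polynomial f is an irreducible quintic over Q, so G = Gal(f/Q) is a transitive subgroup of S_5: one of C_5 (5T1, order 5), D_5 (5T2, order 10), F_20 (5T3, order 20), A_5 (5T4, order 60) or S_5 (5T5, order 120). The discriminant of f is 976299753472, which is not a perfect square, so G is not contained in A_5. The transitive groups of degree 5 not contained in A_5 are: F_20 (5T3, order 20), S_5 (5T5, order 120). By Dedekind's theorem, for a prime p not dividing disc(f) the degrees of the irreducible factors of f mod p form the cycle type of an element of G. Factoring f modulo the 5 such primes p <= 13 (skipping 2, which divides the discriminant), each new pattern first appears at: mod 3: f = (x^5 + x^4 + 2x^3 + 2x^2 + 1), pattern 5; mod 5: f = (x)(x^4 + x^2 + x + 1), pattern 4+1; mod 13: f = (x + 4)(x + 10)(x^3 + 9x^2 + 7x + 4), pattern 3+1+1. No other pattern occurs in this range, so the set of observed cycle types is {5, 4+1, 3+1+1}. Among the candidates above, the only group containing elements of all these cycle types is S_5 (5T5) — F_20 (5T3) lacks at least one of them. Hence G = S_5 (5T5), of order 120. The Galois group S_5 (5T5) has order 120, so the splitting field has degree 120 over Q.

120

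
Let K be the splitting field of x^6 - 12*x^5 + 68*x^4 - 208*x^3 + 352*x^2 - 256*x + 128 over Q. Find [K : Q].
The degree of the splitting field over Q equals the order of the Galois group, so first determine the group. The polynomial f is an irreducible sextic over Q, so G = Gal(f/Q) is one of the 16 transitive subgroups 6T1, ..., 6T16 of S_6. The discriminant of f is -201485505789952, which is not a perfect square, so G is not contained in A_6. The transitive groups of degree 6 not contained in A_6 are: C_6 (6T1, order 6), S_3 (6T2, order 6), D_6 (6T3, order 12), C_3 x S_3 (6T5, order 18), A_4 x C_2 (6T6, order 24), S_4 (6T8, order 24), S_3 x S_3 (6T9, order 36), S_4 x C_2 (6T11, order 48), (S_3 x S_3) : C_2 (6T13, order 72), PGL(2,5) (6T14, order 120), S_6 (6T16, order 720). By Dedekind's theorem, for a prime p not dividing disc(f) the degrees of the irreducible factors of f mod p form the cycle type of an element of G. Factoring f modulo the 29 such primes p <= 113 (skipping 2, which divides the discriminant), each new pattern first appears at: mod 3: f = (x^6 + 2x^4 + 2x^3 + x^2 + 2x + 2), pattern 6; mod 5: f = (x + 1)(x^2 + 3x + 3)(x^3 + 4x^2 + x + 1), pattern 3+2+1; mod 7: f = (x^2 + x + 4)(x^4 + x^3 + 5x + 4), pattern 4+2; mod 17: f = (x^3 + 11x^2 + 16x + 7)(x^3 + 11x^2 + 16x + 11), pattern 3+3; mod 19: f = (x^2 + x + 14)(x^2 + 9x + 7)(x^2 + 16x + 11), pattern 2+2+2; mod 37: f = (x + 3)(x + 29)(x^2 + 2x + 32)(x^2 + 28x + 6), pattern 2+2+1+1; mod 41: f = (x + 1)(x + 2)(x + 32)(x^3 + 35x^2 + 16x + 2), pattern 3+1+1+1; mod 113: f = (x + 20)(x + 40)(x + 43)(x + 44)(x^2 + 67x + 48), pattern 2+1+1+1+1. No other pattern occurs in this range, so the set of observed cycle types is {6, 3+2+1, 4+2, 3+3, 2+2+2, 2+2+1+1, 3+1+1+1, 2+1+1+1+1}. The candidates containing elements of all these cycle types are (S_3 x S_3) : C_2 (6T13) of order 72, S_6 (6T16) of order 720; the others are excluded. The observed types are precisely the cycle types that occur in (S_3 x S_3) : C_2 (6T13) (apart from the identity). Each of the other remaining candidates has further cycle types, and by the Chebotarev density theorem the matching factorization patterns would occur for a proportion of primes equal to their share of the group: S_6 (6T16) additionally contains elements of type 5+1, 4+1+1 (234 of its 720 elements, about 32% of primes). None of the 29 primes tested shows any such pattern (for each of these groups the chance of that is below 10^-4), which rules them out. Hence G = (S_3 x S_3) : C_2 (6T13), of order 72. The Galois group (S_3 x S_3) : C_2 (6T13) has order 72, so the splitting field has degree 72 over Q.

72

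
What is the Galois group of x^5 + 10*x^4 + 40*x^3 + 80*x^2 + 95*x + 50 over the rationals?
The polynomial f is an irreducible quintic over Q, so G = Gal(f/Q) is a transitive subgroup of S_5: one of C_5 (5T1, order 5), D_5 (5T2, order 10), F_20 (5T3, order 20), A_5 (5T4, order 60) or S_5 (5T5, order 120). The discriminant of f is 259200000, which is not a perfect square, so G is not contained in A_5. The transitive groups of degree 5 not contained in A_5 are: F_20 (5T3, order 20), S_5 (5T5, order 120). By Dedekind's theorem, for a prime p not dividing disc(f) the degrees of the irreducible factors of f mod p form the cycle type of an element of G. Factoring f modulo the 18 such primes p <= 73 (skipping 2, 3, 5, which divide the discriminant), each new pattern first appears at: mod 7: f = (x + 3)(x^4 + 5x^2 + 2x + 5), pattern 4+1; mod 11: f = (x + 7)(x^2 + x + 7)(x^2 + 2x + 10), pattern 2+2+1; mod 19: f = (x^5 + 10x^4 + 2x^3 + 4x^2 + 12), pattern 5. No other pattern occurs in this range, so the set of observed cycle types is {4+1, 2+2+1, 5}. The candidates containing elements of all these cycle types are F_20 (5T3) of order 20, S_5 (5T5) of order 120; the others are excluded. The observed types are precisely the cycle types that occur in F_20 (5T3) (apart from the identity). Each of the other remaining candidates has further cycle types, and by the Chebotarev density theorem the matching factorization patterns would occur for a proportion of primes equal to their share of the group: S_5 (5T5) additionally contains elements of type 3+2, 3+1+1, 2+1+1+1 (50 of its 120 elements, about 42% of primes). None of the 18 primes tested shows any such pattern (for each of these groups the chance of that is below 10^-4), which rules them out. Hence G = F_20 (5T3), of order 20.

F_20 (also written F20)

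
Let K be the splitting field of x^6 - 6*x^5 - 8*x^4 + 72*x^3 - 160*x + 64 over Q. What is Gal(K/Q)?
The polynomial f is an irreducible sextic over Q, so G = Gal(f/Q) is one of the 16 transitive subgroups 6T1, ..., 6T16 of S_6. The discriminant of f is 870211913777152, which is not a perfect square, so G is not contained in A_6. The transitive groups of degree 6 not contained in A_6 are: C_6 (6T1, order 6), S_3 (6T2, order 6), D_6 (6T3, order 12), C_3 x S_3 (6T5, order 18), A_4 x C_2 (6T6, order 24), S_4 (6T8, order 24), S_3 x S_3 (6T9, order 36), S_4 x C_2 (6T11, order 48), (S_3 x S_3) : C_2 (6T13, order 72), PGL(2,5) (6T14, order 120), S_6 (6T16, order 720). By Dedekind's theorem, for a prime p not dividing disc(f) the degrees of the irreducible factors of f mod p form the cycle type of an element of G. Factoring f modulo the 23 such primes p <= 97 (skipping 2, 37, which divide the discriminant), each new pattern first appears at: mod 3: f = (x^3 + x^2 + 2x + 1)(x^3 + 2x^2 + 1), pattern 3+3; mod 5: f = (x^2 + 3)(x^2 + x + 2)(x^2 + 3x + 4), pattern 2+2+2; mod 67: f = (x + 4)(x + 5)(x + 29)(x + 36)(x + 60)(x + 61), pattern 1+1+1+1+1+1. No other pattern occurs in this range, so the set of observed cycle types is {3+3, 2+2+2, 1+1+1+1+1+1}. The candidates containing elements of all these cycle types are C_6 (6T1) of order 6, S_3 (6T2) of order 6, D_6 (6T3) of order 12, C_3 x S_3 (6T5) of order 18, A_4 x C_2 (6T6) of order 24, S_4 (6T8) of order 24, S_3 x S_3 (6T9) of order 36, S_4 x C_2 (6T11) of order 48, (S_3 x S_3) : C_2 (6T13) of order 72, PGL(2,5) (6T14) of order 120, S_6 (6T16) of order 720; the others are excluded. The observed types are precisely the cycle types that occur in S_3 (6T2). Each of the other remaining candidates has further cycle types, and by the Chebotarev density theorem the matching factorization patterns would occur for a proportion of primes equal to their share of the group: C_6 (6T1) additionally contains elements of type 6 (2 of its 6 elements, about 33% of primes); D_6 (6T3) additionally contains elements of type 6, 2+2+1+1 (5 of its 12 elements, about 42% of primes); C_3 x S_3 (6T5) additionally contains elements of type 6, 3+1+1+1 (10 of its 18 elements, about 56% of primes); A_4 x C_2 (6T6) additionally contains elements of type 6, 2+2+1+1, 2+1+1+1+1 (14 of its 24 elements, about 58% of primes); S_4 (6T8) additionally contains elements of type 4+1+1, 2+2+1+1 (9 of its 24 elements, about 38% of primes); S_3 x S_3 (6T9) additionally contains elements of type 6, 3+1+1+1, 2+2+1+1 (25 of its 36 elements, about 69% of primes); S_4 x C_2 (6T11) additionally contains elements of type 6, 4+2, 4+1+1, 2+2+1+1, 2+1+1+1+1 (32 of its 48 elements, about 67% of primes); (S_3 x S_3) : C_2 (6T13) additionally contains elements of type 6, 4+2, 3+2+1, 3+1+1+1, 2+2+1+1, 2+1+1+1+1 (61 of its 72 elements, about 85% of primes); PGL(2,5) (6T14) additionally contains elements of type 6, 5+1, 4+1+1, 2+2+1+1 (89 of its 120 elements, about 74% of primes); S_6 (6T16) additionally contains elements of type 6, 5+1, 4+2, 4+1+1, 3+2+1, 3+1+1+1, 2+2+1+1, 2+1+1+1+1 (664 of its 720 elements, about 92% of primes). None of the 23 primes tested shows any such pattern (for each of these groups the chance of that is below 10^-4), which rules them out. Hence G = S_3 (6T2), of order 6.

S_3 (order 6)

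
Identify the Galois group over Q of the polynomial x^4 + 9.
The polynomial is an irreducible quartic over Q and its discriminant is 186624 = 432^2, a perfect square, so the Galois group is contained in A_4. The resolvent cubic y^3 - 36*y splits completely over Q, which gives the Klein four-group V_4.

V_4 (also written V4)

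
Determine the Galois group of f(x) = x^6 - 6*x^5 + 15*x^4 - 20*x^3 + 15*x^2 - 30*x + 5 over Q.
The polynomial f is an irreducible sextic over Q, so G = Gal(f/Q) is one of the 16 transitive subgroups 6T1, ..., 6T16 of S_6. The discriminant of f is 746496000000 = 864000^2, a perfect square, so G is contained in A_6. The transitive groups of degree 6 contained in A_6 are: A_4 (6T4, order 12), S_4 (6T7, order 24), (C_3 x C_3) : C_4 (6T10, order 36), PSL(2,5) (6T12, order 60), A_6 (6T15, order 360). By Dedekind's theorem, for a prime p not dividing disc(f) the degrees of the irreducible factors of f mod p form the cycle type of an element of G. Factoring f modulo the 6 such primes p <= 23 (skipping 2, 3, 5, which divide the discriminant), each new pattern first appears at: mod 7: f = (x + 3)(x^5 + 5x^4 + x^2 + 5x + 4), pattern 5+1; mod 23: f = (x + 1)(x + 10)(x + 15)(x^3 + 14x^2 + 5x + 10), pattern 3+1+1+1. No other pattern occurs in this range, so the set of observed cycle types is {5+1, 3+1+1+1}. Among the candidates above, the only group containing elements of all these cycle types is A_6 (6T15) — each of A_4 (6T4), S_4 (6T7), (C_3 x C_3) : C_4 (6T10), PSL(2,5) (6T12) lacks at least one of them. Hence G = A_6 (6T15), of order 360.

A_6 (order 360)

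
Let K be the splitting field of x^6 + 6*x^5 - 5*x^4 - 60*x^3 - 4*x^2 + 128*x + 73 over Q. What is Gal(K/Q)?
The polynomial f is an irreducible sextic over Q, so G = Gal(f/Q) is one of the 16 transitive subgroups 6T1, ..., 6T16 of S_6. The discriminant of f is 8104320576 = 90024^2, a perfect square, so G is contained in A_6. The transitive groups of degree 6 contained in A_6 are: A_4 (6T4, order 12), S_4 (6T7, order 24), (C_3 x C_3) : C_4 (6T10, order 36), PSL(2,5) (6T12, order 60), A_6 (6T15, order 360). By Dedekind's theorem, for a prime p not dividing disc(f) the degrees of the irreducible factors of f mod p form the cycle type of an element of G. Factoring f modulo the 79 such primes p <= 431 (skipping 2, 3, 11, 31, which divide the discriminant), each new pattern first appears at: mod 5: f = (x^3 + 4x + 2)(x^3 + x^2 + x + 4), pattern 3+3; mod 13: f = (x^2 + 2x + 3)(x^4 + 4x^3 + 10x^2 + 12x + 7), pattern 4+2; mod 37: f = (x + 14)(x + 25)(x^2 + 10x + 23)(x^2 + 31x + 7), pattern 2+2+1+1; mod 67: f = (x + 15)(x + 17)(x + 30)(x + 39)(x + 52)(x + 54), pattern 1+1+1+1+1+1. No other pattern occurs in this range, so the set of observed cycle types is {3+3, 4+2, 2+2+1+1, 1+1+1+1+1+1}. The candidates containing elements of all these cycle types are S_4 (6T7) of order 24, (C_3 x C_3) : C_4 (6T10) of order 36, A_6 (6T15) of order 360; the others are excluded. The observed types are precisely the cycle types that occur in S_4 (6T7). Each of the other remaining candidates has further cycle types, and by the Chebotarev density theorem the matching factorization patterns would occur for a proportion of primes equal to their share of the group: (C_3 x C_3) : C_4 (6T10) additionally contains elements of type 3+1+1+1 (4 of its 36 elements, about 11% of primes); A_6 (6T15) additionally contains elements of type 5+1, 3+1+1+1 (184 of its 360 elements, about 51% of primes). None of the 79 primes tested shows any such pattern (for each of these groups the chance of that is below 10^-4), which rules them out. Hence G = S_4 (6T7), of order 24.

S_4 (also written S4+)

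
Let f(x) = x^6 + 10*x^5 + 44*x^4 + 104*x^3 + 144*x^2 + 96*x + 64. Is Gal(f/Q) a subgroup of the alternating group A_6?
No

The polynomial is irreducible of degree 6 over Q. Its discriminant is -18046378835968, which is not a perfect square. A Galois group lies in the alternating group exactly when the discriminant is a square in Q, so the Galois group (C_6) is not contained in A_6.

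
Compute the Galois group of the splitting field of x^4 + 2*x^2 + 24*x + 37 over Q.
The polynomial is an irreducible quartic over Q and its discriminant is 9437184 = 3072^2, a perfect square, so the Galois group is contained in A_4. The resolvent cubic y^3 - 2*y^2 - 148*y - 280 splits completely over Q, which gives the Klein four-group V_4.

V_4, the Klein four-group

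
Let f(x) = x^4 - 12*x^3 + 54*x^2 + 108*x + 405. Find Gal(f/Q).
The polynomial is an irreducible quartic over Q and its discriminant is 176319369216 = 419904^2, a perfect square, so the Galois group is contained in A_4. The resolvent cubic y^3 - 54*y^2 - 2916*y + 17496 is irreducible over Q. An irreducible resolvent with square discriminant gives A_4.

A_4, the alternating group on 4 letters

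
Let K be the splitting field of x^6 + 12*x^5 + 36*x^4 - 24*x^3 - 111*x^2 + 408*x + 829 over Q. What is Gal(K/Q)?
6T6: A_4 x C_2

The polynomial f is an irreducible sextic over Q, so G = Gal(f/Q) is one of the 16 transitive subgroups 6T1, ..., 6T16 of S_6. The discriminant of f is -9221581132716096, which is not a perfect square, so G is not contained in A_6. The transitive groups of degree 6 not contained in A_6 are: C_6 (6T1, order 6), S_3 (6T2, order 6), D_6 (6T3, order 12), C_3 x S_3 (6T5, order 18), A_4 x C_2 (6T6, order 24), S_4 (6T8, order 24), S_3 x S_3 (6T9, order 36), S_4 x C_2 (6T11, order 48), (S_3 x S_3) : C_2 (6T13, order 72), PGL(2,5) (6T14, order 120), S_6 (6T16, order 720). By Dedekind's theorem, for a prime p not dividing disc(f) the degrees of the irreducible factors of f mod p form the cycle type of an element of G. Factoring f modulo the 33 such primes p <= 149 (skipping 2, 3, which divide the discriminant), each new pattern first appears at: mod 5: f = (x^3 + 3x^2 + 2)(x^3 + 4x^2 + 4x + 2), pattern 3+3; mod 7: f = (x^6 + 5x^5 + x^4 + 4x^3 + x^2 + 2x + 3), pattern 6; mod 17: f = (x + 2)(x + 3)(x^2 + 9x + 2)(x^2 + 15x + 11), pattern 2+2+1+1; mod 19: f = (x + 4)(x + 5)(x + 8)(x + 17)(x^2 + 16x + 4), pattern 2+1+1+1+1; mod 71: f = (x^2 + 11x + 64)(x^2 + 26x + 57)(x^2 + 46x + 57), pattern 2+2+2. No other pattern occurs in this range, so the set of observed cycle types is {3+3, 6, 2+2+1+1, 2+1+1+1+1, 2+2+2}. The candidates containing elements of all these cycle types are A_4 x C_2 (6T6) of order 24, S_4 x C_2 (6T11) of order 48, (S_3 x S_3) : C_2 (6T13) of order 72, S_6 (6T16) of order 720; the others are excluded. The observed types are precisely the cycle types that occur in A_4 x C_2 (6T6) (apart from the identity). Each of the other remaining candidates has further cycle types, and by the Chebotarev density theorem the matching factorization patterns would occur for a proportion of primes equal to their share of the group: S_4 x C_2 (6T11) additionally contains elements of type 4+2, 4+1+1 (12 of its 48 elements, about 25% of primes); (S_3 x S_3) : C_2 (6T13) additionally contains elements of type 4+2, 3+2+1, 3+1+1+1 (34 of its 72 elements, about 47% of primes); S_6 (6T16) additionally contains elements of type 5+1, 4+2, 4+1+1, 3+2+1, 3+1+1+1 (484 of its 720 elements, about 67% of primes). None of the 33 primes tested shows any such pattern (for each of these groups the chance of that is below 10^-4), which rules them out. Hence G = A_4 x C_2 (6T6), of order 24.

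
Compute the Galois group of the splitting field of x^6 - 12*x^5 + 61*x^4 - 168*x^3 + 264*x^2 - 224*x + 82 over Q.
The polynomial f is an irreducible sextic over Q, so G = Gal(f/Q) is one of the 16 transitive subgroups 6T1, ..., 6T16 of S_6. The discriminant of f is -1722368, which is not a perfect square, so G is not contained in A_6. The transitive groups of degree 6 not contained in A_6 are: C_6 (6T1, order 6), S_3 (6T2, order 6), D_6 (6T3, order 12), C_3 x S_3 (6T5, order 18), A_4 x C_2 (6T6, order 24), S_4 (6T8, order 24), S_3 x S_3 (6T9, order 36), S_4 x C_2 (6T11, order 48), (S_3 x S_3) : C_2 (6T13, order 72), PGL(2,5) (6T14, order 120), S_6 (6T16, order 720). By Dedekind's theorem, for a prime p not dividing disc(f) the degrees of the irreducible factors of f mod p form the cycle type of an element of G. Factoring f modulo the 29 such primes p <= 127 (skipping 2, 29, which divide the discriminant), each new pattern first appears at: mod 3: f = (x^3 + x^2 + 2)(x^3 + 2x^2 + 2x + 2), pattern 3+3; mod 5: f = (x^6 + 3x^5 + x^4 + 2x^3 + 4x^2 + x + 2), pattern 6; mod 7: f = (x + 1)(x + 2)(x^4 + 6x^3 + 6x^2 + 5x + 6), pattern 4+1+1; mod 17: f = (x + 3)(x + 10)(x^2 + 11x + 6)(x^2 + 15x + 15), pattern 2+2+1+1; mod 23: f = (x^2 + 6x + 21)(x^2 + 9x + 15)(x^2 + 19x + 8), pattern 2+2+2; mod 67: f = (x^2 + 63x + 18)(x^4 + 59x^3 + 11x^2 + 20x + 12), pattern 4+2; mod 127: f = (x + 38)(x + 58)(x + 65)(x + 85)(x^2 + 123x + 125), pattern 2+1+1+1+1. No other pattern occurs in this range, so the set of observed cycle types is {3+3, 6, 4+1+1, 2+2+1+1, 2+2+2, 4+2, 2+1+1+1+1}. The candidates containing elements of all these cycle types are S_4 x C_2 (6T11) of order 48, S_6 (6T16) of order 720; the others are excluded. The observed types are precisely the cycle types that occur in S_4 x C_2 (6T11) (apart from the identity). Each of the other remaining candidates has further cycle types, and by the Chebotarev density theorem the matching factorization patterns would occur for a proportion of primes equal to their share of the group: S_6 (6T16) additionally contains elements of type 5+1, 3+2+1, 3+1+1+1 (304 of its 720 elements, about 42% of primes). None of the 29 primes tested shows any such pattern (for each of these groups the chance of that is below 10^-4), which rules them out. Hence G = S_4 x C_2 (6T11), of order 48.

S_4 x C_2 (order 48)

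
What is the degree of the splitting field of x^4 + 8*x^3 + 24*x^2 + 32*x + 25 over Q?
The degree of the splitting field over Q equals the order of the Galois group, so first determine the group. The polynomial is an irreducible quartic over Q and its discriminant is 186624 = 432^2, a perfect square, so the Galois group is contained in A_4. The resolvent cubic y^3 - 24*y^2 + 156*y - 224 splits completely over Q, which gives the Klein four-group V_4. The Galois group V_4 (4T2) has order 4, so the splitting field has degree 4 over Q.

4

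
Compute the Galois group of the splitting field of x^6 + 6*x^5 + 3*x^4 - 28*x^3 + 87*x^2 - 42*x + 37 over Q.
The polynomial f is an irreducible sextic over Q, so G = Gal(f/Q) is one of the 16 transitive subgroups 6T1, ..., 6T16 of S_6. The discriminant of f is -7629540176166912, which is not a perfect square, so G is not contained in A_6. The transitive groups of degree 6 not contained in A_6 are: C_6 (6T1, order 6), S_3 (6T2, order 6), D_6 (6T3, order 12), C_3 x S_3 (6T5, order 18), A_4 x C_2 (6T6, order 24), S_4 (6T8, order 24), S_3 x S_3 (6T9, order 36), S_4 x C_2 (6T11, order 48), (S_3 x S_3) : C_2 (6T13, order 72), PGL(2,5) (6T14, order 120), S_6 (6T16, order 720). By Dedekind's theorem, for a prime p not dividing disc(f) the degrees of the irreducible factors of f mod p form the cycle type of an element of G. Factoring f modulo the 37 such primes p <= 173 (skipping 2, 3, 19, which divide the discriminant), each new pattern first appears at: mod 5: f = (x^6 + x^5 + 3x^4 + 2x^3 + 2x^2 + 3x + 2), pattern 6; mod 7: f = (x^3 + 3x^2 + 2x + 5)(x^3 + 3x^2 + 6x + 6), pattern 3+3; mod 17: f = (x^2 + 4x + 10)(x^2 + 5x + 7)(x^2 + 14x + 10), pattern 2+2+2; mod 37: f = (x)(x + 4)(x + 6)(x + 11)(x + 25)(x + 34), pattern 1+1+1+1+1+1. No other pattern occurs in this range, so the set of observed cycle types is {6, 3+3, 2+2+2, 1+1+1+1+1+1}. The candidates containing elements of all these cycle types are C_6 (6T1) of order 6, D_6 (6T3) of order 12, C_3 x S_3 (6T5) of order 18, A_4 x C_2 (6T6) of order 24, S_3 x S_3 (6T9) of order 36, S_4 x C_2 (6T11) of order 48, (S_3 x S_3) : C_2 (6T13) of order 72, PGL(2,5) (6T14) of order 120, S_6 (6T16) of order 720; the others are excluded. The observed types are precisely the cycle types that occur in C_6 (6T1). Each of the other remaining candidates has further cycle types, and by the Chebotarev density theorem the matching factorization patterns would occur for a proportion of primes equal to their share of the group: D_6 (6T3) additionally contains elements of type 2+2+1+1 (3 of its 12 elements, about 25% of primes); C_3 x S_3 (6T5) additionally contains elements of type 3+1+1+1 (4 of its 18 elements, about 22% of primes); A_4 x C_2 (6T6) additionally contains elements of type 2+2+1+1, 2+1+1+1+1 (6 of its 24 elements, about 25% of primes); S_3 x S_3 (6T9) additionally contains elements of type 3+1+1+1, 2+2+1+1 (13 of its 36 elements, about 36% of primes); S_4 x C_2 (6T11) additionally contains elements of type 4+2, 4+1+1, 2+2+1+1, 2+1+1+1+1 (24 of its 48 elements, about 50% of primes); (S_3 x S_3) : C_2 (6T13) additionally contains elements of type 4+2, 3+2+1, 3+1+1+1, 2+2+1+1, 2+1+1+1+1 (49 of its 72 elements, about 68% of primes); PGL(2,5) (6T14) additionally contains elements of type 5+1, 4+1+1, 2+2+1+1 (69 of its 120 elements, about 58% of primes); S_6 (6T16) additionally contains elements of type 5+1, 4+2, 4+1+1, 3+2+1, 3+1+1+1, 2+2+1+1, 2+1+1+1+1 (544 of its 720 elements, about 76% of primes). None of the 37 primes tested shows any such pattern (for each of these groups the chance of that is below 10^-4), which rules them out. Hence G = C_6 (6T1), of order 6.

C_6 (order 6)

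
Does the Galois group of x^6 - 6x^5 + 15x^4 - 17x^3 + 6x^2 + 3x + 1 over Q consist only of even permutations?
No

The polynomial is irreducible of degree 6 over Q. Its discriminant is -177147, which is not a perfect square. A Galois group lies in the alternating group exactly when the discriminant is a square in Q, so the Galois group (C_3 x S_3) is not contained in A_6.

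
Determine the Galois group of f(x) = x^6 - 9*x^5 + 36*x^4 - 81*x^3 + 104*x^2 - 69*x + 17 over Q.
S_4 (also written S4-)

The polynomial f is an irreducible sextic over Q, so G = Gal(f/Q) is one of the 16 transitive subgroups 6T1, ..., 6T16 of S_6. The discriminant of f is 810448, which is not a perfect square, so G is not contained in A_6. The transitive groups of degree 6 not contained in A_6 are: C_6 (6T1, order 6), S_3 (6T2, order 6), D_6 (6T3, order 12), C_3 x S_3 (6T5, order 18), A_4 x C_2 (6T6, order 24), S_4 (6T8, order 24), S_3 x S_3 (6T9, order 36), S_4 x C_2 (6T11, order 48), (S_3 x S_3) : C_2 (6T13, order 72), PGL(2,5) (6T14, order 120), S_6 (6T16, order 720). By Dedekind's theorem, for a prime p not dividing disc(f) the degrees of the irreducible factors of f mod p form the cycle type of an element of G. Factoring f modulo the 22 such primes p <= 89 (skipping 2, 37, which divide the discriminant), each new pattern first appears at: mod 3: f = (x^3 + x^2 + 2x + 1)(x^3 + 2x^2 + 2x + 2), pattern 3+3; mod 5: f = (x^2 + x + 2)(x^2 + 2x + 4)(x^2 + 3x + 4), pattern 2+2+2; mod 17: f = (x)(x + 14)(x^4 + 11x^3 + x^2 + 7x + 6), pattern 4+1+1; mod 67: f = (x + 3)(x + 61)(x^2 + 64x + 42)(x^2 + 64x + 52), pattern 2+2+1+1. No other pattern occurs in this range, so the set of observed cycle types is {3+3, 2+2+2, 4+1+1, 2+2+1+1}. The candidates containing elements of all these cycle types are S_4 (6T8) of order 24, S_4 x C_2 (6T11) of order 48, PGL(2,5) (6T14) of order 120, S_6 (6T16) of order 720; the others are excluded. The observed types are precisely the cycle types that occur in S_4 (6T8) (apart from the identity). Each of the other remaining candidates has further cycle types, and by the Chebotarev density theorem the matching factorization patterns would occur for a proportion of primes equal to their share of the group: S_4 x C_2 (6T11) additionally contains elements of type 6, 4+2, 2+1+1+1+1 (17 of its 48 elements, about 35% of primes); PGL(2,5) (6T14) additionally contains elements of type 6, 5+1 (44 of its 120 elements, about 37% of primes); S_6 (6T16) additionally contains elements of type 6, 5+1, 4+2, 3+2+1, 3+1+1+1, 2+1+1+1+1 (529 of its 720 elements, about 73% of primes). None of the 22 primes tested shows any such pattern (for each of these groups the chance of that is below 10^-4), which rules them out. Hence G = S_4 (6T8), of order 24.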